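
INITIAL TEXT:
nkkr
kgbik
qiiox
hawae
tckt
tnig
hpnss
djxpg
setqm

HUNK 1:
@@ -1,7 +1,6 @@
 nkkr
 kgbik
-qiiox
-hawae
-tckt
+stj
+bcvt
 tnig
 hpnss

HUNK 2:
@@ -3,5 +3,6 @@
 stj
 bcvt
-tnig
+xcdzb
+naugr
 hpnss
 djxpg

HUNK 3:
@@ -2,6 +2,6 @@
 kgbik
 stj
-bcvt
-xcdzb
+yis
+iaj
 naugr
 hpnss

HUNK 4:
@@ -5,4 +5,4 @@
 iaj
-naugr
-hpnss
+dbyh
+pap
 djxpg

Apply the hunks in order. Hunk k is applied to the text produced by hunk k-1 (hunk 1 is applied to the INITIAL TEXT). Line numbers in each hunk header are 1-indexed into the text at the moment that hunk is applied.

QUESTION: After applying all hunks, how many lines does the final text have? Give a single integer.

Hunk 1: at line 1 remove [qiiox,hawae,tckt] add [stj,bcvt] -> 8 lines: nkkr kgbik stj bcvt tnig hpnss djxpg setqm
Hunk 2: at line 3 remove [tnig] add [xcdzb,naugr] -> 9 lines: nkkr kgbik stj bcvt xcdzb naugr hpnss djxpg setqm
Hunk 3: at line 2 remove [bcvt,xcdzb] add [yis,iaj] -> 9 lines: nkkr kgbik stj yis iaj naugr hpnss djxpg setqm
Hunk 4: at line 5 remove [naugr,hpnss] add [dbyh,pap] -> 9 lines: nkkr kgbik stj yis iaj dbyh pap djxpg setqm
Final line count: 9

Answer: 9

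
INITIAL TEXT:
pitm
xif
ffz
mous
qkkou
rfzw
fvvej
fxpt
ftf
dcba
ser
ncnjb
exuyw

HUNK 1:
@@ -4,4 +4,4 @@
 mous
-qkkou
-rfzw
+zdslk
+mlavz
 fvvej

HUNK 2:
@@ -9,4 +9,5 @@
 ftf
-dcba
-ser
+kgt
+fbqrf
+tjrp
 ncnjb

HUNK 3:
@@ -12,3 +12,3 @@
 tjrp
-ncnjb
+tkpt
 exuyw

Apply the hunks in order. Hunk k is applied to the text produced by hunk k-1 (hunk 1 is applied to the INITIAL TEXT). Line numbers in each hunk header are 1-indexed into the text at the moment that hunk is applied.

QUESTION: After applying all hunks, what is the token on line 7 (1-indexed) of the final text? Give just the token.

Answer: fvvej

Derivation:
Hunk 1: at line 4 remove [qkkou,rfzw] add [zdslk,mlavz] -> 13 lines: pitm xif ffz mous zdslk mlavz fvvej fxpt ftf dcba ser ncnjb exuyw
Hunk 2: at line 9 remove [dcba,ser] add [kgt,fbqrf,tjrp] -> 14 lines: pitm xif ffz mous zdslk mlavz fvvej fxpt ftf kgt fbqrf tjrp ncnjb exuyw
Hunk 3: at line 12 remove [ncnjb] add [tkpt] -> 14 lines: pitm xif ffz mous zdslk mlavz fvvej fxpt ftf kgt fbqrf tjrp tkpt exuyw
Final line 7: fvvej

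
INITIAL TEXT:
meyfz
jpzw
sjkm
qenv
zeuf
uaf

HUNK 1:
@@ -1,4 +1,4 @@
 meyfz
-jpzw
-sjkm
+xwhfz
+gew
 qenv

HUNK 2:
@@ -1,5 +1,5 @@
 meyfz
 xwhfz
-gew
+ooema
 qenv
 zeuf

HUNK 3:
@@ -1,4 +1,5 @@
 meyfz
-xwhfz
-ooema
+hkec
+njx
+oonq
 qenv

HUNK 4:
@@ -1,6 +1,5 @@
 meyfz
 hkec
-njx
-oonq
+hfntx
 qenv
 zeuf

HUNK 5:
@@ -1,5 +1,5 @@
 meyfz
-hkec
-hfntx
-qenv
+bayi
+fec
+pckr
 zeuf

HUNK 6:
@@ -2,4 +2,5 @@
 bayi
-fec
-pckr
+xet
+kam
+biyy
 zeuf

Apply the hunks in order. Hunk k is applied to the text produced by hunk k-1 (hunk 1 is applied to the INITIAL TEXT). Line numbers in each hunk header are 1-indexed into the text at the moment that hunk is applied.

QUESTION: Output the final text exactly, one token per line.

Answer: meyfz
bayi
xet
kam
biyy
zeuf
uaf

Derivation:
Hunk 1: at line 1 remove [jpzw,sjkm] add [xwhfz,gew] -> 6 lines: meyfz xwhfz gew qenv zeuf uaf
Hunk 2: at line 1 remove [gew] add [ooema] -> 6 lines: meyfz xwhfz ooema qenv zeuf uaf
Hunk 3: at line 1 remove [xwhfz,ooema] add [hkec,njx,oonq] -> 7 lines: meyfz hkec njx oonq qenv zeuf uaf
Hunk 4: at line 1 remove [njx,oonq] add [hfntx] -> 6 lines: meyfz hkec hfntx qenv zeuf uaf
Hunk 5: at line 1 remove [hkec,hfntx,qenv] add [bayi,fec,pckr] -> 6 lines: meyfz bayi fec pckr zeuf uaf
Hunk 6: at line 2 remove [fec,pckr] add [xet,kam,biyy] -> 7 lines: meyfz bayi xet kam biyy zeuf uaf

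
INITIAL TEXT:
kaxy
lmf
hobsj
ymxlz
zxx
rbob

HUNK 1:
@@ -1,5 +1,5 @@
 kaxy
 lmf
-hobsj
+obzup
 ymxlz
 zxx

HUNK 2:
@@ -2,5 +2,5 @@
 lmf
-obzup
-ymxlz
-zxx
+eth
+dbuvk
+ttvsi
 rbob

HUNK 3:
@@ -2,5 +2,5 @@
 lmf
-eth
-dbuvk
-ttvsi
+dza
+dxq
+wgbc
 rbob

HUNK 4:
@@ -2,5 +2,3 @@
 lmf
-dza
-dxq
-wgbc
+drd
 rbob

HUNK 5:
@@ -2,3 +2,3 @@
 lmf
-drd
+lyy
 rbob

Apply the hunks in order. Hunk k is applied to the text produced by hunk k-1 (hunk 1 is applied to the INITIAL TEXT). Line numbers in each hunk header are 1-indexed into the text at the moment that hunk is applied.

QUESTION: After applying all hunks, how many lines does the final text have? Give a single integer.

Answer: 4

Derivation:
Hunk 1: at line 1 remove [hobsj] add [obzup] -> 6 lines: kaxy lmf obzup ymxlz zxx rbob
Hunk 2: at line 2 remove [obzup,ymxlz,zxx] add [eth,dbuvk,ttvsi] -> 6 lines: kaxy lmf eth dbuvk ttvsi rbob
Hunk 3: at line 2 remove [eth,dbuvk,ttvsi] add [dza,dxq,wgbc] -> 6 lines: kaxy lmf dza dxq wgbc rbob
Hunk 4: at line 2 remove [dza,dxq,wgbc] add [drd] -> 4 lines: kaxy lmf drd rbob
Hunk 5: at line 2 remove [drd] add [lyy] -> 4 lines: kaxy lmf lyy rbob
Final line count: 4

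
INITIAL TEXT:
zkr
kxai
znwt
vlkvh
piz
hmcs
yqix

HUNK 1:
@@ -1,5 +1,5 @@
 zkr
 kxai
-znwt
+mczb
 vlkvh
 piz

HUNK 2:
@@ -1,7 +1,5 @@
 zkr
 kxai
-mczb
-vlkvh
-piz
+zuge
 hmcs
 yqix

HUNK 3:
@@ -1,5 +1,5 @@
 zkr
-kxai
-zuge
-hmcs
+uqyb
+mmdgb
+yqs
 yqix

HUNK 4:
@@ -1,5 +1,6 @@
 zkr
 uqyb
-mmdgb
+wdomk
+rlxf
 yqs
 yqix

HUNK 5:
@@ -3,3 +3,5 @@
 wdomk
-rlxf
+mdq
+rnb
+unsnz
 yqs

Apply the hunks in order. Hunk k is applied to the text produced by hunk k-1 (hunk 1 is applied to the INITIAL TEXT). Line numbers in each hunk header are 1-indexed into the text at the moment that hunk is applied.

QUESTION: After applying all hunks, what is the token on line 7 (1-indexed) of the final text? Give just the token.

Hunk 1: at line 1 remove [znwt] add [mczb] -> 7 lines: zkr kxai mczb vlkvh piz hmcs yqix
Hunk 2: at line 1 remove [mczb,vlkvh,piz] add [zuge] -> 5 lines: zkr kxai zuge hmcs yqix
Hunk 3: at line 1 remove [kxai,zuge,hmcs] add [uqyb,mmdgb,yqs] -> 5 lines: zkr uqyb mmdgb yqs yqix
Hunk 4: at line 1 remove [mmdgb] add [wdomk,rlxf] -> 6 lines: zkr uqyb wdomk rlxf yqs yqix
Hunk 5: at line 3 remove [rlxf] add [mdq,rnb,unsnz] -> 8 lines: zkr uqyb wdomk mdq rnb unsnz yqs yqix
Final line 7: yqs

Answer: yqs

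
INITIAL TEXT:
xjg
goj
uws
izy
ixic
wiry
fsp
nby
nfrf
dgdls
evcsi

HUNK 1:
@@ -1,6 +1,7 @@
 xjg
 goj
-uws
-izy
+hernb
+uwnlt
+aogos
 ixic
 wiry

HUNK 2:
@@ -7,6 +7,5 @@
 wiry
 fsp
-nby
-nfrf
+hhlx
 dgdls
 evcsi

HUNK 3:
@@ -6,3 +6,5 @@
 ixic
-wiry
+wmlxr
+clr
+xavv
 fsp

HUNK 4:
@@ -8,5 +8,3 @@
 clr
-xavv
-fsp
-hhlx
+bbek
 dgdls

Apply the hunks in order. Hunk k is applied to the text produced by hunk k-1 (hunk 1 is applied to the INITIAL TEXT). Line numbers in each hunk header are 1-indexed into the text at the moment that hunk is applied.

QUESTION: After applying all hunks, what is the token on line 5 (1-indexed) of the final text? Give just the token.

Answer: aogos

Derivation:
Hunk 1: at line 1 remove [uws,izy] add [hernb,uwnlt,aogos] -> 12 lines: xjg goj hernb uwnlt aogos ixic wiry fsp nby nfrf dgdls evcsi
Hunk 2: at line 7 remove [nby,nfrf] add [hhlx] -> 11 lines: xjg goj hernb uwnlt aogos ixic wiry fsp hhlx dgdls evcsi
Hunk 3: at line 6 remove [wiry] add [wmlxr,clr,xavv] -> 13 lines: xjg goj hernb uwnlt aogos ixic wmlxr clr xavv fsp hhlx dgdls evcsi
Hunk 4: at line 8 remove [xavv,fsp,hhlx] add [bbek] -> 11 lines: xjg goj hernb uwnlt aogos ixic wmlxr clr bbek dgdls evcsi
Final line 5: aogos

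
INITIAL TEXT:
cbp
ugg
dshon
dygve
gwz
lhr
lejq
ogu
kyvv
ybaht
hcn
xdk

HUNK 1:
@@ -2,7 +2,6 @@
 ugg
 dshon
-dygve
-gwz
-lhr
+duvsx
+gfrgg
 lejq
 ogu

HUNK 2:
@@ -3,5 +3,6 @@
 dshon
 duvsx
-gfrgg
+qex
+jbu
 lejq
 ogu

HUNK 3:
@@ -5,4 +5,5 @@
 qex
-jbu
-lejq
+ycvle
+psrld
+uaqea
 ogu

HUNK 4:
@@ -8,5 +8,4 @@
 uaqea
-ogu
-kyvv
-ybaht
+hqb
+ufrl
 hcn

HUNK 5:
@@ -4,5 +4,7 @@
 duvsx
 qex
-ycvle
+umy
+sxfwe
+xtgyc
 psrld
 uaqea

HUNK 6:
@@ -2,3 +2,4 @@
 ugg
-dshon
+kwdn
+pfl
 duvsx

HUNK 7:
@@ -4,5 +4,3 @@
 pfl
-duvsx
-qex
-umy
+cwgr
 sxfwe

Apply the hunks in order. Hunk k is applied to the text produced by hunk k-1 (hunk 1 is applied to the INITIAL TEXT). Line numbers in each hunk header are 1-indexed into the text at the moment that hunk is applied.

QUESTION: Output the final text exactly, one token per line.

Hunk 1: at line 2 remove [dygve,gwz,lhr] add [duvsx,gfrgg] -> 11 lines: cbp ugg dshon duvsx gfrgg lejq ogu kyvv ybaht hcn xdk
Hunk 2: at line 3 remove [gfrgg] add [qex,jbu] -> 12 lines: cbp ugg dshon duvsx qex jbu lejq ogu kyvv ybaht hcn xdk
Hunk 3: at line 5 remove [jbu,lejq] add [ycvle,psrld,uaqea] -> 13 lines: cbp ugg dshon duvsx qex ycvle psrld uaqea ogu kyvv ybaht hcn xdk
Hunk 4: at line 8 remove [ogu,kyvv,ybaht] add [hqb,ufrl] -> 12 lines: cbp ugg dshon duvsx qex ycvle psrld uaqea hqb ufrl hcn xdk
Hunk 5: at line 4 remove [ycvle] add [umy,sxfwe,xtgyc] -> 14 lines: cbp ugg dshon duvsx qex umy sxfwe xtgyc psrld uaqea hqb ufrl hcn xdk
Hunk 6: at line 2 remove [dshon] add [kwdn,pfl] -> 15 lines: cbp ugg kwdn pfl duvsx qex umy sxfwe xtgyc psrld uaqea hqb ufrl hcn xdk
Hunk 7: at line 4 remove [duvsx,qex,umy] add [cwgr] -> 13 lines: cbp ugg kwdn pfl cwgr sxfwe xtgyc psrld uaqea hqb ufrl hcn xdk

Answer: cbp
ugg
kwdn
pfl
cwgr
sxfwe
xtgyc
psrld
uaqea
hqb
ufrl
hcn
xdk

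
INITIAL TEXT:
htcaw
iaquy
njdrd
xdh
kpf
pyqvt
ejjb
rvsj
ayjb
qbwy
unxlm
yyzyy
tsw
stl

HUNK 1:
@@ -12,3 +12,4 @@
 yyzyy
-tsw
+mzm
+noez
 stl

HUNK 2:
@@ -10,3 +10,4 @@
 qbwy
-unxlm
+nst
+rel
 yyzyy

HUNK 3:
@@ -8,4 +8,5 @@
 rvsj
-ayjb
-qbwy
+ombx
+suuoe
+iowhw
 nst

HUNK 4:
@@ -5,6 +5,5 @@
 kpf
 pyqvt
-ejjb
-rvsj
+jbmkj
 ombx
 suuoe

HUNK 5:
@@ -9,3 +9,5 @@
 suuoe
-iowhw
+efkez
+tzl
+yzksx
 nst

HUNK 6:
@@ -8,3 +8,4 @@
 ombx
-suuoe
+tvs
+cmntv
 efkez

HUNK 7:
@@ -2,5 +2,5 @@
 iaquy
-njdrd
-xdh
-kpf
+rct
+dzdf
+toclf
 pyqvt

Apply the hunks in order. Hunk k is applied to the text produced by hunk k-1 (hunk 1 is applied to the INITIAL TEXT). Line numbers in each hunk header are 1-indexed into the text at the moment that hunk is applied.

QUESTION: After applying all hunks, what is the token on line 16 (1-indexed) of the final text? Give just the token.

Hunk 1: at line 12 remove [tsw] add [mzm,noez] -> 15 lines: htcaw iaquy njdrd xdh kpf pyqvt ejjb rvsj ayjb qbwy unxlm yyzyy mzm noez stl
Hunk 2: at line 10 remove [unxlm] add [nst,rel] -> 16 lines: htcaw iaquy njdrd xdh kpf pyqvt ejjb rvsj ayjb qbwy nst rel yyzyy mzm noez stl
Hunk 3: at line 8 remove [ayjb,qbwy] add [ombx,suuoe,iowhw] -> 17 lines: htcaw iaquy njdrd xdh kpf pyqvt ejjb rvsj ombx suuoe iowhw nst rel yyzyy mzm noez stl
Hunk 4: at line 5 remove [ejjb,rvsj] add [jbmkj] -> 16 lines: htcaw iaquy njdrd xdh kpf pyqvt jbmkj ombx suuoe iowhw nst rel yyzyy mzm noez stl
Hunk 5: at line 9 remove [iowhw] add [efkez,tzl,yzksx] -> 18 lines: htcaw iaquy njdrd xdh kpf pyqvt jbmkj ombx suuoe efkez tzl yzksx nst rel yyzyy mzm noez stl
Hunk 6: at line 8 remove [suuoe] add [tvs,cmntv] -> 19 lines: htcaw iaquy njdrd xdh kpf pyqvt jbmkj ombx tvs cmntv efkez tzl yzksx nst rel yyzyy mzm noez stl
Hunk 7: at line 2 remove [njdrd,xdh,kpf] add [rct,dzdf,toclf] -> 19 lines: htcaw iaquy rct dzdf toclf pyqvt jbmkj ombx tvs cmntv efkez tzl yzksx nst rel yyzyy mzm noez stl
Final line 16: yyzyy

Answer: yyzyy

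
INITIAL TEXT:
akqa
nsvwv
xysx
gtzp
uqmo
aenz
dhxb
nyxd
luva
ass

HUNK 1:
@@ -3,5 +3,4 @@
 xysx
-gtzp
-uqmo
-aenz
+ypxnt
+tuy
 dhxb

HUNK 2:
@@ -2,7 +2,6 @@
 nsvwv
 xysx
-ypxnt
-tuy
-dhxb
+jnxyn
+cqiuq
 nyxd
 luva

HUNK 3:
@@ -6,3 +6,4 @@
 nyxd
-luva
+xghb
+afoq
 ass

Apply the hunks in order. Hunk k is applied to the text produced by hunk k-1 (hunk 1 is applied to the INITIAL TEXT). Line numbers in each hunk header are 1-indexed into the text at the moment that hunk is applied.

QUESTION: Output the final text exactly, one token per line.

Hunk 1: at line 3 remove [gtzp,uqmo,aenz] add [ypxnt,tuy] -> 9 lines: akqa nsvwv xysx ypxnt tuy dhxb nyxd luva ass
Hunk 2: at line 2 remove [ypxnt,tuy,dhxb] add [jnxyn,cqiuq] -> 8 lines: akqa nsvwv xysx jnxyn cqiuq nyxd luva ass
Hunk 3: at line 6 remove [luva] add [xghb,afoq] -> 9 lines: akqa nsvwv xysx jnxyn cqiuq nyxd xghb afoq ass

Answer: akqa
nsvwv
xysx
jnxyn
cqiuq
nyxd
xghb
afoq
ass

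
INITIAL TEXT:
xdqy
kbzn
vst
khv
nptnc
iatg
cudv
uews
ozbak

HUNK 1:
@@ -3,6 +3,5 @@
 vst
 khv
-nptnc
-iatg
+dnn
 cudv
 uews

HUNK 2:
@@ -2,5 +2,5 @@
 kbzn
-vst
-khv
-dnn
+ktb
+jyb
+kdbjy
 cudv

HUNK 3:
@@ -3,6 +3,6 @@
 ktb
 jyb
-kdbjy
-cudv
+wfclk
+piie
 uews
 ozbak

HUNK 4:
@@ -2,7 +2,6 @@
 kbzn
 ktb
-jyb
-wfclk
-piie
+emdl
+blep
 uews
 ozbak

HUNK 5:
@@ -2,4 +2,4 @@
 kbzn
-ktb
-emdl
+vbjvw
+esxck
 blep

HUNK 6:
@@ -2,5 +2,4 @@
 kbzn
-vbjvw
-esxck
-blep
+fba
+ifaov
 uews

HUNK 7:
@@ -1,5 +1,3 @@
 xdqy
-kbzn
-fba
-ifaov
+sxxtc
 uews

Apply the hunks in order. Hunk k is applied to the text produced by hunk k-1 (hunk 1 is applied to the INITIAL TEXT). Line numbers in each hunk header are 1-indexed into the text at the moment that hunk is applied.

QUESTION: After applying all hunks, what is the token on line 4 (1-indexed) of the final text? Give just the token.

Answer: ozbak

Derivation:
Hunk 1: at line 3 remove [nptnc,iatg] add [dnn] -> 8 lines: xdqy kbzn vst khv dnn cudv uews ozbak
Hunk 2: at line 2 remove [vst,khv,dnn] add [ktb,jyb,kdbjy] -> 8 lines: xdqy kbzn ktb jyb kdbjy cudv uews ozbak
Hunk 3: at line 3 remove [kdbjy,cudv] add [wfclk,piie] -> 8 lines: xdqy kbzn ktb jyb wfclk piie uews ozbak
Hunk 4: at line 2 remove [jyb,wfclk,piie] add [emdl,blep] -> 7 lines: xdqy kbzn ktb emdl blep uews ozbak
Hunk 5: at line 2 remove [ktb,emdl] add [vbjvw,esxck] -> 7 lines: xdqy kbzn vbjvw esxck blep uews ozbak
Hunk 6: at line 2 remove [vbjvw,esxck,blep] add [fba,ifaov] -> 6 lines: xdqy kbzn fba ifaov uews ozbak
Hunk 7: at line 1 remove [kbzn,fba,ifaov] add [sxxtc] -> 4 lines: xdqy sxxtc uews ozbak
Final line 4: ozbak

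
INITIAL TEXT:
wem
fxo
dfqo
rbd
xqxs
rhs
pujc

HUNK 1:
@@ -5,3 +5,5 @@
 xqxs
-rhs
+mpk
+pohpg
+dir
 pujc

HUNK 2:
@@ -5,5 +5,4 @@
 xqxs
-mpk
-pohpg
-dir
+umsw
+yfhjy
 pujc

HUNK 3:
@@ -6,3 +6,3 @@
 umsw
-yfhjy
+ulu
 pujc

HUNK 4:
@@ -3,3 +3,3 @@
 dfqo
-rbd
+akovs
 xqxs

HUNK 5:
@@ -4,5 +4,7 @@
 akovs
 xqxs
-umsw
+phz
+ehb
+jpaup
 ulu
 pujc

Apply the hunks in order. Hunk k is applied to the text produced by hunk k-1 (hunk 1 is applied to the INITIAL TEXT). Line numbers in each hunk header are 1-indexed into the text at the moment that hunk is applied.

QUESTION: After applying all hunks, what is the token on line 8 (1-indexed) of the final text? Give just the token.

Answer: jpaup

Derivation:
Hunk 1: at line 5 remove [rhs] add [mpk,pohpg,dir] -> 9 lines: wem fxo dfqo rbd xqxs mpk pohpg dir pujc
Hunk 2: at line 5 remove [mpk,pohpg,dir] add [umsw,yfhjy] -> 8 lines: wem fxo dfqo rbd xqxs umsw yfhjy pujc
Hunk 3: at line 6 remove [yfhjy] add [ulu] -> 8 lines: wem fxo dfqo rbd xqxs umsw ulu pujc
Hunk 4: at line 3 remove [rbd] add [akovs] -> 8 lines: wem fxo dfqo akovs xqxs umsw ulu pujc
Hunk 5: at line 4 remove [umsw] add [phz,ehb,jpaup] -> 10 lines: wem fxo dfqo akovs xqxs phz ehb jpaup ulu pujc
Final line 8: jpaup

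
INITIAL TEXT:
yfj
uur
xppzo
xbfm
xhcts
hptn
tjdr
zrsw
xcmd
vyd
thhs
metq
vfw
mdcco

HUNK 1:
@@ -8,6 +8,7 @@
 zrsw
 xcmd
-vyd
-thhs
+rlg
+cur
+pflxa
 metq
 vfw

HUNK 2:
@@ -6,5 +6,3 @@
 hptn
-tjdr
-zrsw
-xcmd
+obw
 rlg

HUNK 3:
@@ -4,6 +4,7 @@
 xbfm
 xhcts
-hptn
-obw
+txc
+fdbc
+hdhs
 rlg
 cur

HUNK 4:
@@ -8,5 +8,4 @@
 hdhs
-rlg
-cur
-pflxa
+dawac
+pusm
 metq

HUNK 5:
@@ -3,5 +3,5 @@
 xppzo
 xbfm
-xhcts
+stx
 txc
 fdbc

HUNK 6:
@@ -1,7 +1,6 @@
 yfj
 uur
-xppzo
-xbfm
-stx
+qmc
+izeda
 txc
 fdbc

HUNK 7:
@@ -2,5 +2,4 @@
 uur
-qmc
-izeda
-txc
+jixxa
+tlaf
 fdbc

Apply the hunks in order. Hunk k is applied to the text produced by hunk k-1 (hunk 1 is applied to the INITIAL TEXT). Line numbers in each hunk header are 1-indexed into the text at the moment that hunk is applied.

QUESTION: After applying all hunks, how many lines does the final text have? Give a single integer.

Hunk 1: at line 8 remove [vyd,thhs] add [rlg,cur,pflxa] -> 15 lines: yfj uur xppzo xbfm xhcts hptn tjdr zrsw xcmd rlg cur pflxa metq vfw mdcco
Hunk 2: at line 6 remove [tjdr,zrsw,xcmd] add [obw] -> 13 lines: yfj uur xppzo xbfm xhcts hptn obw rlg cur pflxa metq vfw mdcco
Hunk 3: at line 4 remove [hptn,obw] add [txc,fdbc,hdhs] -> 14 lines: yfj uur xppzo xbfm xhcts txc fdbc hdhs rlg cur pflxa metq vfw mdcco
Hunk 4: at line 8 remove [rlg,cur,pflxa] add [dawac,pusm] -> 13 lines: yfj uur xppzo xbfm xhcts txc fdbc hdhs dawac pusm metq vfw mdcco
Hunk 5: at line 3 remove [xhcts] add [stx] -> 13 lines: yfj uur xppzo xbfm stx txc fdbc hdhs dawac pusm metq vfw mdcco
Hunk 6: at line 1 remove [xppzo,xbfm,stx] add [qmc,izeda] -> 12 lines: yfj uur qmc izeda txc fdbc hdhs dawac pusm metq vfw mdcco
Hunk 7: at line 2 remove [qmc,izeda,txc] add [jixxa,tlaf] -> 11 lines: yfj uur jixxa tlaf fdbc hdhs dawac pusm metq vfw mdcco
Final line count: 11

Answer: 11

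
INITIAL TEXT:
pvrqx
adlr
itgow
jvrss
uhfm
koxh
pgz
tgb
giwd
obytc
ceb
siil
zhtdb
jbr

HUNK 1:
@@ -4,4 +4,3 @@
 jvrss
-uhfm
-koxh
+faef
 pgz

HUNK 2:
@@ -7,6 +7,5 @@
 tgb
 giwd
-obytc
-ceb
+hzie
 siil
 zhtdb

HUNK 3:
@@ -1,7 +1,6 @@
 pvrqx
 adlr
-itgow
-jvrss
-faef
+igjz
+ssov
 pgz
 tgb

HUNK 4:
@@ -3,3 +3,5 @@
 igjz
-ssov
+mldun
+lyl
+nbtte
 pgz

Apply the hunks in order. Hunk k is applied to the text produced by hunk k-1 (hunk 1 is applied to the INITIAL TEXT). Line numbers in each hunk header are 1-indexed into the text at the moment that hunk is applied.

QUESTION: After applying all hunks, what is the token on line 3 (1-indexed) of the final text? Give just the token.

Answer: igjz

Derivation:
Hunk 1: at line 4 remove [uhfm,koxh] add [faef] -> 13 lines: pvrqx adlr itgow jvrss faef pgz tgb giwd obytc ceb siil zhtdb jbr
Hunk 2: at line 7 remove [obytc,ceb] add [hzie] -> 12 lines: pvrqx adlr itgow jvrss faef pgz tgb giwd hzie siil zhtdb jbr
Hunk 3: at line 1 remove [itgow,jvrss,faef] add [igjz,ssov] -> 11 lines: pvrqx adlr igjz ssov pgz tgb giwd hzie siil zhtdb jbr
Hunk 4: at line 3 remove [ssov] add [mldun,lyl,nbtte] -> 13 lines: pvrqx adlr igjz mldun lyl nbtte pgz tgb giwd hzie siil zhtdb jbr
Final line 3: igjz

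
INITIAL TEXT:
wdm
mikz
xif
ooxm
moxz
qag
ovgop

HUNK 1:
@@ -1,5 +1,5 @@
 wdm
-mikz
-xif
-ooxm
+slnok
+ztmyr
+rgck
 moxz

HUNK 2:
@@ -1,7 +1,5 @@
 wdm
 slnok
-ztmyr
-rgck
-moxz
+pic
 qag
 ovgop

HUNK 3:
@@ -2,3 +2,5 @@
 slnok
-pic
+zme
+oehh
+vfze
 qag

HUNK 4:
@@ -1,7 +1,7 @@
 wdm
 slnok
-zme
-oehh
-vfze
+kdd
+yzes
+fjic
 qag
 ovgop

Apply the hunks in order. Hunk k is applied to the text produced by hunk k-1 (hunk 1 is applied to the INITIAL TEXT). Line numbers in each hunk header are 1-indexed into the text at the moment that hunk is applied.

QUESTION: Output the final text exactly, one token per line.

Answer: wdm
slnok
kdd
yzes
fjic
qag
ovgop

Derivation:
Hunk 1: at line 1 remove [mikz,xif,ooxm] add [slnok,ztmyr,rgck] -> 7 lines: wdm slnok ztmyr rgck moxz qag ovgop
Hunk 2: at line 1 remove [ztmyr,rgck,moxz] add [pic] -> 5 lines: wdm slnok pic qag ovgop
Hunk 3: at line 2 remove [pic] add [zme,oehh,vfze] -> 7 lines: wdm slnok zme oehh vfze qag ovgop
Hunk 4: at line 1 remove [zme,oehh,vfze] add [kdd,yzes,fjic] -> 7 lines: wdm slnok kdd yzes fjic qag ovgop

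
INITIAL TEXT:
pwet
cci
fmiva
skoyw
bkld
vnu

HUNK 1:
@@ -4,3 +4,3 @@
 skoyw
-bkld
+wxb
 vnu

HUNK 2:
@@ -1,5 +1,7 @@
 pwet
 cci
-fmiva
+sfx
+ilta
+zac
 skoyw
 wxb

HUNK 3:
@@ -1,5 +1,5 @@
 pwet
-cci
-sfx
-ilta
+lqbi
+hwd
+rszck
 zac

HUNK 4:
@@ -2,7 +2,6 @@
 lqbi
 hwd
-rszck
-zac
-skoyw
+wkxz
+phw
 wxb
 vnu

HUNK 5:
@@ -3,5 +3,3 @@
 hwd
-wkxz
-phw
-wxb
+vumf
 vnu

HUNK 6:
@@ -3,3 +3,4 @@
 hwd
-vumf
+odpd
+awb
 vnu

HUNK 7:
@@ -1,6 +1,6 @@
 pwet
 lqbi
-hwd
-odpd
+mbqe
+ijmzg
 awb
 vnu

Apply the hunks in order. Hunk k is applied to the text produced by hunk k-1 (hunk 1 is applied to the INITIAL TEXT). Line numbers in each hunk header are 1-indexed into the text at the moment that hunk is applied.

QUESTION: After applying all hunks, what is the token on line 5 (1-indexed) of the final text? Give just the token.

Answer: awb

Derivation:
Hunk 1: at line 4 remove [bkld] add [wxb] -> 6 lines: pwet cci fmiva skoyw wxb vnu
Hunk 2: at line 1 remove [fmiva] add [sfx,ilta,zac] -> 8 lines: pwet cci sfx ilta zac skoyw wxb vnu
Hunk 3: at line 1 remove [cci,sfx,ilta] add [lqbi,hwd,rszck] -> 8 lines: pwet lqbi hwd rszck zac skoyw wxb vnu
Hunk 4: at line 2 remove [rszck,zac,skoyw] add [wkxz,phw] -> 7 lines: pwet lqbi hwd wkxz phw wxb vnu
Hunk 5: at line 3 remove [wkxz,phw,wxb] add [vumf] -> 5 lines: pwet lqbi hwd vumf vnu
Hunk 6: at line 3 remove [vumf] add [odpd,awb] -> 6 lines: pwet lqbi hwd odpd awb vnu
Hunk 7: at line 1 remove [hwd,odpd] add [mbqe,ijmzg] -> 6 lines: pwet lqbi mbqe ijmzg awb vnu
Final line 5: awb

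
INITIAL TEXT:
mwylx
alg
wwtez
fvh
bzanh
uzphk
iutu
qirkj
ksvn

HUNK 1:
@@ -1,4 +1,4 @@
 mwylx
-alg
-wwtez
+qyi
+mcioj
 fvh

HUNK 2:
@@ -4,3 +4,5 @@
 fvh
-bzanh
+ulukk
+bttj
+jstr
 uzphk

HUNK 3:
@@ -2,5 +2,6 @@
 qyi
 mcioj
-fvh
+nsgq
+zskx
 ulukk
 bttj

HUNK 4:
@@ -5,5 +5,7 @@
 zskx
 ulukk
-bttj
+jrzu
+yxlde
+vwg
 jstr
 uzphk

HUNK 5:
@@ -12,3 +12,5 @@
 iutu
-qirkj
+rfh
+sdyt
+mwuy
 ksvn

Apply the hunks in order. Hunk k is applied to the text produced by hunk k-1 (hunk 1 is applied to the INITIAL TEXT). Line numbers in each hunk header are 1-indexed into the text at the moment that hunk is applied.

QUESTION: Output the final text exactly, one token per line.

Answer: mwylx
qyi
mcioj
nsgq
zskx
ulukk
jrzu
yxlde
vwg
jstr
uzphk
iutu
rfh
sdyt
mwuy
ksvn

Derivation:
Hunk 1: at line 1 remove [alg,wwtez] add [qyi,mcioj] -> 9 lines: mwylx qyi mcioj fvh bzanh uzphk iutu qirkj ksvn
Hunk 2: at line 4 remove [bzanh] add [ulukk,bttj,jstr] -> 11 lines: mwylx qyi mcioj fvh ulukk bttj jstr uzphk iutu qirkj ksvn
Hunk 3: at line 2 remove [fvh] add [nsgq,zskx] -> 12 lines: mwylx qyi mcioj nsgq zskx ulukk bttj jstr uzphk iutu qirkj ksvn
Hunk 4: at line 5 remove [bttj] add [jrzu,yxlde,vwg] -> 14 lines: mwylx qyi mcioj nsgq zskx ulukk jrzu yxlde vwg jstr uzphk iutu qirkj ksvn
Hunk 5: at line 12 remove [qirkj] add [rfh,sdyt,mwuy] -> 16 lines: mwylx qyi mcioj nsgq zskx ulukk jrzu yxlde vwg jstr uzphk iutu rfh sdyt mwuy ksvn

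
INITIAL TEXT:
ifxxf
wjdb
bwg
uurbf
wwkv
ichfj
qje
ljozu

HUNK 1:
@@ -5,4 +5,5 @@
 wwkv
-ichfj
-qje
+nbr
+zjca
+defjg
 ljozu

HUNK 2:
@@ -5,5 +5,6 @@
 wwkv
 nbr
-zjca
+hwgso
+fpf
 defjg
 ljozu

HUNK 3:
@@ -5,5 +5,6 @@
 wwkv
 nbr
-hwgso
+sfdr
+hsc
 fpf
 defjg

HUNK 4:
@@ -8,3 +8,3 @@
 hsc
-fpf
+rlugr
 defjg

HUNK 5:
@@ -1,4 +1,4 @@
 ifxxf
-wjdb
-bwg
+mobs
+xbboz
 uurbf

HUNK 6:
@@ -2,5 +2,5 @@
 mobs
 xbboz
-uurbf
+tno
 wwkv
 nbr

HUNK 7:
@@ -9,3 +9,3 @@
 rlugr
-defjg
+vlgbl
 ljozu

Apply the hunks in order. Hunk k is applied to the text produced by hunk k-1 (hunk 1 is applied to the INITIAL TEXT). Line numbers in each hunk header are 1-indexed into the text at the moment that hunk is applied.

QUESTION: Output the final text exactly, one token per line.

Hunk 1: at line 5 remove [ichfj,qje] add [nbr,zjca,defjg] -> 9 lines: ifxxf wjdb bwg uurbf wwkv nbr zjca defjg ljozu
Hunk 2: at line 5 remove [zjca] add [hwgso,fpf] -> 10 lines: ifxxf wjdb bwg uurbf wwkv nbr hwgso fpf defjg ljozu
Hunk 3: at line 5 remove [hwgso] add [sfdr,hsc] -> 11 lines: ifxxf wjdb bwg uurbf wwkv nbr sfdr hsc fpf defjg ljozu
Hunk 4: at line 8 remove [fpf] add [rlugr] -> 11 lines: ifxxf wjdb bwg uurbf wwkv nbr sfdr hsc rlugr defjg ljozu
Hunk 5: at line 1 remove [wjdb,bwg] add [mobs,xbboz] -> 11 lines: ifxxf mobs xbboz uurbf wwkv nbr sfdr hsc rlugr defjg ljozu
Hunk 6: at line 2 remove [uurbf] add [tno] -> 11 lines: ifxxf mobs xbboz tno wwkv nbr sfdr hsc rlugr defjg ljozu
Hunk 7: at line 9 remove [defjg] add [vlgbl] -> 11 lines: ifxxf mobs xbboz tno wwkv nbr sfdr hsc rlugr vlgbl ljozu

Answer: ifxxf
mobs
xbboz
tno
wwkv
nbr
sfdr
hsc
rlugr
vlgbl
ljozu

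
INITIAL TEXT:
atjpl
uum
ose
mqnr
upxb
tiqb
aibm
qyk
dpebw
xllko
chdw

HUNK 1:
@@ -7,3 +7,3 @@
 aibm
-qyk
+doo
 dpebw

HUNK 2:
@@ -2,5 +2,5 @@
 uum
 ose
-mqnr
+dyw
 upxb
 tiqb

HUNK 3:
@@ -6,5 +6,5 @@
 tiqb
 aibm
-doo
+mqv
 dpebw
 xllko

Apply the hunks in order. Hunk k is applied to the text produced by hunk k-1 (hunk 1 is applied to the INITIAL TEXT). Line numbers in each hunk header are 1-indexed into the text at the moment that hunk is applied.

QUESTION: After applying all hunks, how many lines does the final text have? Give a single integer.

Hunk 1: at line 7 remove [qyk] add [doo] -> 11 lines: atjpl uum ose mqnr upxb tiqb aibm doo dpebw xllko chdw
Hunk 2: at line 2 remove [mqnr] add [dyw] -> 11 lines: atjpl uum ose dyw upxb tiqb aibm doo dpebw xllko chdw
Hunk 3: at line 6 remove [doo] add [mqv] -> 11 lines: atjpl uum ose dyw upxb tiqb aibm mqv dpebw xllko chdw
Final line count: 11

Answer: 11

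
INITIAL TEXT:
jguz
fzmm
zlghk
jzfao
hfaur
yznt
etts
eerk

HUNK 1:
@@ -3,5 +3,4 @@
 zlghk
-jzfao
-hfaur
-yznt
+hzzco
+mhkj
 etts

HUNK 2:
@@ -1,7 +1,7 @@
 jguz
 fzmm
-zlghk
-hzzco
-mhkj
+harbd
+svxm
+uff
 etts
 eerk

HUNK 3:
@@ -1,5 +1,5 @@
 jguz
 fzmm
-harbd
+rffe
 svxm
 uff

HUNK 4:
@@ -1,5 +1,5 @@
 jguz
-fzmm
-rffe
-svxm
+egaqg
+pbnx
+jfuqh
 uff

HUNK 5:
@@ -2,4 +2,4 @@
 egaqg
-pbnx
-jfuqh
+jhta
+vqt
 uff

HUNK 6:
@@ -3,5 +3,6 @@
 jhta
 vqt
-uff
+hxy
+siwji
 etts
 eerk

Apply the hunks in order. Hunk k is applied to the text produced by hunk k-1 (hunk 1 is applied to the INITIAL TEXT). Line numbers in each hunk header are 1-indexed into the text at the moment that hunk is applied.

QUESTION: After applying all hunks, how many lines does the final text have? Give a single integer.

Answer: 8

Derivation:
Hunk 1: at line 3 remove [jzfao,hfaur,yznt] add [hzzco,mhkj] -> 7 lines: jguz fzmm zlghk hzzco mhkj etts eerk
Hunk 2: at line 1 remove [zlghk,hzzco,mhkj] add [harbd,svxm,uff] -> 7 lines: jguz fzmm harbd svxm uff etts eerk
Hunk 3: at line 1 remove [harbd] add [rffe] -> 7 lines: jguz fzmm rffe svxm uff etts eerk
Hunk 4: at line 1 remove [fzmm,rffe,svxm] add [egaqg,pbnx,jfuqh] -> 7 lines: jguz egaqg pbnx jfuqh uff etts eerk
Hunk 5: at line 2 remove [pbnx,jfuqh] add [jhta,vqt] -> 7 lines: jguz egaqg jhta vqt uff etts eerk
Hunk 6: at line 3 remove [uff] add [hxy,siwji] -> 8 lines: jguz egaqg jhta vqt hxy siwji etts eerk
Final line count: 8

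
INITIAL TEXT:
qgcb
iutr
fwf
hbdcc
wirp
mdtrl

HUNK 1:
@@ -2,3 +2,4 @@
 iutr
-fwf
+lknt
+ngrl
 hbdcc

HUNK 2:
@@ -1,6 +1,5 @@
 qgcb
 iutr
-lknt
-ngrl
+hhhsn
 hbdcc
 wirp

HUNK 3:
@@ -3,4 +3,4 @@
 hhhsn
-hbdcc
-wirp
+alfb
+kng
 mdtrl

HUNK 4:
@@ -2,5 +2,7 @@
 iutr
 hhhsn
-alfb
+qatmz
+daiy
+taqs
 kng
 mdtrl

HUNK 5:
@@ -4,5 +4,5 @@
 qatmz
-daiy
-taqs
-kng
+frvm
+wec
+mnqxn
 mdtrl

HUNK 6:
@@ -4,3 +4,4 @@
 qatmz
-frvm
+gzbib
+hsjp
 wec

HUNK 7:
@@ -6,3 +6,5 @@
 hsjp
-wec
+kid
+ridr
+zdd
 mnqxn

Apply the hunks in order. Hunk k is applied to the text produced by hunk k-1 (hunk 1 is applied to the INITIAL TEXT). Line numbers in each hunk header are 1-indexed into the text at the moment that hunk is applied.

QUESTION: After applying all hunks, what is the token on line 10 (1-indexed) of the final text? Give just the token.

Hunk 1: at line 2 remove [fwf] add [lknt,ngrl] -> 7 lines: qgcb iutr lknt ngrl hbdcc wirp mdtrl
Hunk 2: at line 1 remove [lknt,ngrl] add [hhhsn] -> 6 lines: qgcb iutr hhhsn hbdcc wirp mdtrl
Hunk 3: at line 3 remove [hbdcc,wirp] add [alfb,kng] -> 6 lines: qgcb iutr hhhsn alfb kng mdtrl
Hunk 4: at line 2 remove [alfb] add [qatmz,daiy,taqs] -> 8 lines: qgcb iutr hhhsn qatmz daiy taqs kng mdtrl
Hunk 5: at line 4 remove [daiy,taqs,kng] add [frvm,wec,mnqxn] -> 8 lines: qgcb iutr hhhsn qatmz frvm wec mnqxn mdtrl
Hunk 6: at line 4 remove [frvm] add [gzbib,hsjp] -> 9 lines: qgcb iutr hhhsn qatmz gzbib hsjp wec mnqxn mdtrl
Hunk 7: at line 6 remove [wec] add [kid,ridr,zdd] -> 11 lines: qgcb iutr hhhsn qatmz gzbib hsjp kid ridr zdd mnqxn mdtrl
Final line 10: mnqxn

Answer: mnqxn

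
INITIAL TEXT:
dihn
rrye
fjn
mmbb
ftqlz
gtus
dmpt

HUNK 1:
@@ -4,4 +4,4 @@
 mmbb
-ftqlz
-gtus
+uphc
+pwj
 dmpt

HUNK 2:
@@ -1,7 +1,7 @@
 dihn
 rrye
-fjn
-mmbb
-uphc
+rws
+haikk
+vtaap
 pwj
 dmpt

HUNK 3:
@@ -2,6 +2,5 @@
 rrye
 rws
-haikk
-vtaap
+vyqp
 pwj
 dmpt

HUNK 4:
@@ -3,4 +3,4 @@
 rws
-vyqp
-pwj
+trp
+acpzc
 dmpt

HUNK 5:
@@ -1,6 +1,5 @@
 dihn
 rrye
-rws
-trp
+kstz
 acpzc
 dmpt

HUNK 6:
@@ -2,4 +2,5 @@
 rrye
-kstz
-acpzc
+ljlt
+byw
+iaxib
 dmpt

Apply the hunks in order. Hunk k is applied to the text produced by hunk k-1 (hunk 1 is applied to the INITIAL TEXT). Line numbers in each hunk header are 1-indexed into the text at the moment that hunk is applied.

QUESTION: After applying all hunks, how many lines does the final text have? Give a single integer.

Answer: 6

Derivation:
Hunk 1: at line 4 remove [ftqlz,gtus] add [uphc,pwj] -> 7 lines: dihn rrye fjn mmbb uphc pwj dmpt
Hunk 2: at line 1 remove [fjn,mmbb,uphc] add [rws,haikk,vtaap] -> 7 lines: dihn rrye rws haikk vtaap pwj dmpt
Hunk 3: at line 2 remove [haikk,vtaap] add [vyqp] -> 6 lines: dihn rrye rws vyqp pwj dmpt
Hunk 4: at line 3 remove [vyqp,pwj] add [trp,acpzc] -> 6 lines: dihn rrye rws trp acpzc dmpt
Hunk 5: at line 1 remove [rws,trp] add [kstz] -> 5 lines: dihn rrye kstz acpzc dmpt
Hunk 6: at line 2 remove [kstz,acpzc] add [ljlt,byw,iaxib] -> 6 lines: dihn rrye ljlt byw iaxib dmpt
Final line count: 6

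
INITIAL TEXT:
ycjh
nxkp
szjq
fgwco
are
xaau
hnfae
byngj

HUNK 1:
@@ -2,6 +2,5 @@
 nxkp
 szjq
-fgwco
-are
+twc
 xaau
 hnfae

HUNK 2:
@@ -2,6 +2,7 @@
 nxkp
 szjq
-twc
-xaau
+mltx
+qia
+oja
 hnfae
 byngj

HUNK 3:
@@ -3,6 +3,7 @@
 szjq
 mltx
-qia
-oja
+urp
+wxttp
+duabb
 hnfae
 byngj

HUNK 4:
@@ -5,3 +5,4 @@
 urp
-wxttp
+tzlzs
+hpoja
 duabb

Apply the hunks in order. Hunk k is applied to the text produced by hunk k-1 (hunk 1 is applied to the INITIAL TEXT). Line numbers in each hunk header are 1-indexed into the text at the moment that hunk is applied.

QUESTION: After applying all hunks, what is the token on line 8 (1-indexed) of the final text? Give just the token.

Hunk 1: at line 2 remove [fgwco,are] add [twc] -> 7 lines: ycjh nxkp szjq twc xaau hnfae byngj
Hunk 2: at line 2 remove [twc,xaau] add [mltx,qia,oja] -> 8 lines: ycjh nxkp szjq mltx qia oja hnfae byngj
Hunk 3: at line 3 remove [qia,oja] add [urp,wxttp,duabb] -> 9 lines: ycjh nxkp szjq mltx urp wxttp duabb hnfae byngj
Hunk 4: at line 5 remove [wxttp] add [tzlzs,hpoja] -> 10 lines: ycjh nxkp szjq mltx urp tzlzs hpoja duabb hnfae byngj
Final line 8: duabb

Answer: duabb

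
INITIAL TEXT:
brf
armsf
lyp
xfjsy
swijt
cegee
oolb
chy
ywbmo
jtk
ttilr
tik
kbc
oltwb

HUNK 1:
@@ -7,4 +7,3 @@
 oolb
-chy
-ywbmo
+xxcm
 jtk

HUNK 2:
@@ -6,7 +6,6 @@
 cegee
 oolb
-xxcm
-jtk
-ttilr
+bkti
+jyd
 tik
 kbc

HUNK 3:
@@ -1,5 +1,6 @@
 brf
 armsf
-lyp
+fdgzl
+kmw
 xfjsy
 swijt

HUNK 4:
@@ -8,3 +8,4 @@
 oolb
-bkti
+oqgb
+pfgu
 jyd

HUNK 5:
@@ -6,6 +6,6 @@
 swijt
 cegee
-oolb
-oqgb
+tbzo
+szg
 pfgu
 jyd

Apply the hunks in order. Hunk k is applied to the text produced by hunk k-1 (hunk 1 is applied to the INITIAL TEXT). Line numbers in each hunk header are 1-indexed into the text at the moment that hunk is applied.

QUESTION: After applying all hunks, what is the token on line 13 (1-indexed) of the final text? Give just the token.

Hunk 1: at line 7 remove [chy,ywbmo] add [xxcm] -> 13 lines: brf armsf lyp xfjsy swijt cegee oolb xxcm jtk ttilr tik kbc oltwb
Hunk 2: at line 6 remove [xxcm,jtk,ttilr] add [bkti,jyd] -> 12 lines: brf armsf lyp xfjsy swijt cegee oolb bkti jyd tik kbc oltwb
Hunk 3: at line 1 remove [lyp] add [fdgzl,kmw] -> 13 lines: brf armsf fdgzl kmw xfjsy swijt cegee oolb bkti jyd tik kbc oltwb
Hunk 4: at line 8 remove [bkti] add [oqgb,pfgu] -> 14 lines: brf armsf fdgzl kmw xfjsy swijt cegee oolb oqgb pfgu jyd tik kbc oltwb
Hunk 5: at line 6 remove [oolb,oqgb] add [tbzo,szg] -> 14 lines: brf armsf fdgzl kmw xfjsy swijt cegee tbzo szg pfgu jyd tik kbc oltwb
Final line 13: kbc

Answer: kbc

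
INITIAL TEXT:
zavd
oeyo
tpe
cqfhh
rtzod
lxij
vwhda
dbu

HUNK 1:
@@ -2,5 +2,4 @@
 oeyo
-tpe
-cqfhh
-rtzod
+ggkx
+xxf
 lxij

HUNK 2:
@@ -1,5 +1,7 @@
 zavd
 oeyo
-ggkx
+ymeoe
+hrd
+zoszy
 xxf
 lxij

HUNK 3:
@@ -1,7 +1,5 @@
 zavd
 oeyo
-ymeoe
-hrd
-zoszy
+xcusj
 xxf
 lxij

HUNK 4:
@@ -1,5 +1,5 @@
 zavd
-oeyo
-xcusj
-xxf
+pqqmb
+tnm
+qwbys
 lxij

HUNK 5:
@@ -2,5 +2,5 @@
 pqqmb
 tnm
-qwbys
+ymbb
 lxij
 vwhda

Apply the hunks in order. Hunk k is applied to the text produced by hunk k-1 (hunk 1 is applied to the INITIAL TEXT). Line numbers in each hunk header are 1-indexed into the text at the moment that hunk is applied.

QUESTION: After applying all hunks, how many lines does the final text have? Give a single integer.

Hunk 1: at line 2 remove [tpe,cqfhh,rtzod] add [ggkx,xxf] -> 7 lines: zavd oeyo ggkx xxf lxij vwhda dbu
Hunk 2: at line 1 remove [ggkx] add [ymeoe,hrd,zoszy] -> 9 lines: zavd oeyo ymeoe hrd zoszy xxf lxij vwhda dbu
Hunk 3: at line 1 remove [ymeoe,hrd,zoszy] add [xcusj] -> 7 lines: zavd oeyo xcusj xxf lxij vwhda dbu
Hunk 4: at line 1 remove [oeyo,xcusj,xxf] add [pqqmb,tnm,qwbys] -> 7 lines: zavd pqqmb tnm qwbys lxij vwhda dbu
Hunk 5: at line 2 remove [qwbys] add [ymbb] -> 7 lines: zavd pqqmb tnm ymbb lxij vwhda dbu
Final line count: 7

Answer: 7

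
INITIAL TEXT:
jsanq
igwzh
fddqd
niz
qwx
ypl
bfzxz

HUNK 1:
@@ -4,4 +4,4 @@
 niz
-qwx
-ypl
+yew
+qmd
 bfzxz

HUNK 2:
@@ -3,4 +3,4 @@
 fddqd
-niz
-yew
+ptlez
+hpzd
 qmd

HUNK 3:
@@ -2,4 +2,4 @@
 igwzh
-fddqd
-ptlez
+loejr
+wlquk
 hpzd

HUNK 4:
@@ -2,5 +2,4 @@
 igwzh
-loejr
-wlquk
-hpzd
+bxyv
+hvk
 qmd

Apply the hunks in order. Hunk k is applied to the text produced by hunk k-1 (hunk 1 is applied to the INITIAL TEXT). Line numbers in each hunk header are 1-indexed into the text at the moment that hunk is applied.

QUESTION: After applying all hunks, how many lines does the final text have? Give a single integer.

Answer: 6

Derivation:
Hunk 1: at line 4 remove [qwx,ypl] add [yew,qmd] -> 7 lines: jsanq igwzh fddqd niz yew qmd bfzxz
Hunk 2: at line 3 remove [niz,yew] add [ptlez,hpzd] -> 7 lines: jsanq igwzh fddqd ptlez hpzd qmd bfzxz
Hunk 3: at line 2 remove [fddqd,ptlez] add [loejr,wlquk] -> 7 lines: jsanq igwzh loejr wlquk hpzd qmd bfzxz
Hunk 4: at line 2 remove [loejr,wlquk,hpzd] add [bxyv,hvk] -> 6 lines: jsanq igwzh bxyv hvk qmd bfzxz
Final line count: 6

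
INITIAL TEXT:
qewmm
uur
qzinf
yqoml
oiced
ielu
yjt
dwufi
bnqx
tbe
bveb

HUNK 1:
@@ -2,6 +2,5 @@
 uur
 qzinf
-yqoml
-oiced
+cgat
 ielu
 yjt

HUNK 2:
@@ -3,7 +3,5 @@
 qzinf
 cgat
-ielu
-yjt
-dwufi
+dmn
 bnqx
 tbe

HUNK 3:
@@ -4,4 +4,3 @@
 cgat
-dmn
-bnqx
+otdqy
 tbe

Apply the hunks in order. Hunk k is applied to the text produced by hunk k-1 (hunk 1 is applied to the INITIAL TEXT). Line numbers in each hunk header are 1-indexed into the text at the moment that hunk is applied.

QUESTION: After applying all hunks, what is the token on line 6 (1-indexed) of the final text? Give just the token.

Answer: tbe

Derivation:
Hunk 1: at line 2 remove [yqoml,oiced] add [cgat] -> 10 lines: qewmm uur qzinf cgat ielu yjt dwufi bnqx tbe bveb
Hunk 2: at line 3 remove [ielu,yjt,dwufi] add [dmn] -> 8 lines: qewmm uur qzinf cgat dmn bnqx tbe bveb
Hunk 3: at line 4 remove [dmn,bnqx] add [otdqy] -> 7 lines: qewmm uur qzinf cgat otdqy tbe bveb
Final line 6: tbe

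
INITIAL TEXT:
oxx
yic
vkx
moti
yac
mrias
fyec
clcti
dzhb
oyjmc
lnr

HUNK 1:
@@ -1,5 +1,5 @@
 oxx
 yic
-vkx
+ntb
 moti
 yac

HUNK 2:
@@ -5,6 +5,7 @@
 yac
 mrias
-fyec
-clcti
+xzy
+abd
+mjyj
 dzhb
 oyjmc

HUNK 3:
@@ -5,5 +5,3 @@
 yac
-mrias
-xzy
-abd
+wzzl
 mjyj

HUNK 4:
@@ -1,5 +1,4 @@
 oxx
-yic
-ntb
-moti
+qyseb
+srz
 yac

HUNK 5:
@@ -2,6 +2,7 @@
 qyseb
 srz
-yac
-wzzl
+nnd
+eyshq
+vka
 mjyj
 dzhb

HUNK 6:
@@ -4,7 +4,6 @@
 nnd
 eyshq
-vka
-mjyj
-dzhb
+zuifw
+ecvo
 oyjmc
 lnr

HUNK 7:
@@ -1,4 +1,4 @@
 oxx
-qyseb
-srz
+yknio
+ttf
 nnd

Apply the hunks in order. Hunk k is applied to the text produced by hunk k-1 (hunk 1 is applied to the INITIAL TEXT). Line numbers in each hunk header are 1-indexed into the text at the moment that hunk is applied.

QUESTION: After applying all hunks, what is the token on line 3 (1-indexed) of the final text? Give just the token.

Answer: ttf

Derivation:
Hunk 1: at line 1 remove [vkx] add [ntb] -> 11 lines: oxx yic ntb moti yac mrias fyec clcti dzhb oyjmc lnr
Hunk 2: at line 5 remove [fyec,clcti] add [xzy,abd,mjyj] -> 12 lines: oxx yic ntb moti yac mrias xzy abd mjyj dzhb oyjmc lnr
Hunk 3: at line 5 remove [mrias,xzy,abd] add [wzzl] -> 10 lines: oxx yic ntb moti yac wzzl mjyj dzhb oyjmc lnr
Hunk 4: at line 1 remove [yic,ntb,moti] add [qyseb,srz] -> 9 lines: oxx qyseb srz yac wzzl mjyj dzhb oyjmc lnr
Hunk 5: at line 2 remove [yac,wzzl] add [nnd,eyshq,vka] -> 10 lines: oxx qyseb srz nnd eyshq vka mjyj dzhb oyjmc lnr
Hunk 6: at line 4 remove [vka,mjyj,dzhb] add [zuifw,ecvo] -> 9 lines: oxx qyseb srz nnd eyshq zuifw ecvo oyjmc lnr
Hunk 7: at line 1 remove [qyseb,srz] add [yknio,ttf] -> 9 lines: oxx yknio ttf nnd eyshq zuifw ecvo oyjmc lnr
Final line 3: ttf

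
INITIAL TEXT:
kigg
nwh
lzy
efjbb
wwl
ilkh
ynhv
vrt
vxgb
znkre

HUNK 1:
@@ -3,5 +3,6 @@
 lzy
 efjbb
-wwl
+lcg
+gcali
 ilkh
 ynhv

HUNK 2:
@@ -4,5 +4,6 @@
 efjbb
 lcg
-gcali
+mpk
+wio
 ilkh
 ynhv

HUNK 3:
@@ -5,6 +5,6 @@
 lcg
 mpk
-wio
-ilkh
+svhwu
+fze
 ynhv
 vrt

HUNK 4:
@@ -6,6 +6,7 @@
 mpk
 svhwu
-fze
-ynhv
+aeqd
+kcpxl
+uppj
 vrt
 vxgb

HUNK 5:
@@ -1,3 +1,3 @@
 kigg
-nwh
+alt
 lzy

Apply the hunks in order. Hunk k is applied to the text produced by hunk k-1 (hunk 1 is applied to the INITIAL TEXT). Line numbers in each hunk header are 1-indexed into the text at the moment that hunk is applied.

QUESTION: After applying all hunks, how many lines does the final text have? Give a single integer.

Hunk 1: at line 3 remove [wwl] add [lcg,gcali] -> 11 lines: kigg nwh lzy efjbb lcg gcali ilkh ynhv vrt vxgb znkre
Hunk 2: at line 4 remove [gcali] add [mpk,wio] -> 12 lines: kigg nwh lzy efjbb lcg mpk wio ilkh ynhv vrt vxgb znkre
Hunk 3: at line 5 remove [wio,ilkh] add [svhwu,fze] -> 12 lines: kigg nwh lzy efjbb lcg mpk svhwu fze ynhv vrt vxgb znkre
Hunk 4: at line 6 remove [fze,ynhv] add [aeqd,kcpxl,uppj] -> 13 lines: kigg nwh lzy efjbb lcg mpk svhwu aeqd kcpxl uppj vrt vxgb znkre
Hunk 5: at line 1 remove [nwh] add [alt] -> 13 lines: kigg alt lzy efjbb lcg mpk svhwu aeqd kcpxl uppj vrt vxgb znkre
Final line count: 13

Answer: 13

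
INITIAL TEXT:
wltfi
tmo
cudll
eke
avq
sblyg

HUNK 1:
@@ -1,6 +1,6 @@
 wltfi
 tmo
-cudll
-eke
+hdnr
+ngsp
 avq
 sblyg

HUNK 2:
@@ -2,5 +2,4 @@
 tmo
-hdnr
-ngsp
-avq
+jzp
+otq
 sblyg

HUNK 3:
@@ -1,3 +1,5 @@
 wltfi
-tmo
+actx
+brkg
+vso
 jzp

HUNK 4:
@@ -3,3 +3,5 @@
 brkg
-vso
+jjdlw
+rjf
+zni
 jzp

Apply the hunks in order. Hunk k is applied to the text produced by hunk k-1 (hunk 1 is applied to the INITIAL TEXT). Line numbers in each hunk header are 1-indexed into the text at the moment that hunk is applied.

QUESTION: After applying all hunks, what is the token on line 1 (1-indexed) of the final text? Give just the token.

Answer: wltfi

Derivation:
Hunk 1: at line 1 remove [cudll,eke] add [hdnr,ngsp] -> 6 lines: wltfi tmo hdnr ngsp avq sblyg
Hunk 2: at line 2 remove [hdnr,ngsp,avq] add [jzp,otq] -> 5 lines: wltfi tmo jzp otq sblyg
Hunk 3: at line 1 remove [tmo] add [actx,brkg,vso] -> 7 lines: wltfi actx brkg vso jzp otq sblyg
Hunk 4: at line 3 remove [vso] add [jjdlw,rjf,zni] -> 9 lines: wltfi actx brkg jjdlw rjf zni jzp otq sblyg
Final line 1: wltfi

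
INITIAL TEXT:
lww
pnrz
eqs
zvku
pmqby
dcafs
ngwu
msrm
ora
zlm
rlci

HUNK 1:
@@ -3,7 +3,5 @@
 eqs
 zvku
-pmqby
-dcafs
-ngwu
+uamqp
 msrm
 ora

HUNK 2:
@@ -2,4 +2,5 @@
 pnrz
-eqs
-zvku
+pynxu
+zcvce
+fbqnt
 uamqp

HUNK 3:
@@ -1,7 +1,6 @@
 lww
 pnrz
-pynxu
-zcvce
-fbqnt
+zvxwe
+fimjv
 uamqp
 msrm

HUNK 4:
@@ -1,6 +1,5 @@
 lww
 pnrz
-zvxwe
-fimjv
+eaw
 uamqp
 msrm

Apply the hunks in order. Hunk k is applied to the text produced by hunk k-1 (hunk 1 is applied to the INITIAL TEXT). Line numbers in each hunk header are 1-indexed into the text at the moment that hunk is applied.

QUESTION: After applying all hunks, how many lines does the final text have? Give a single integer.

Hunk 1: at line 3 remove [pmqby,dcafs,ngwu] add [uamqp] -> 9 lines: lww pnrz eqs zvku uamqp msrm ora zlm rlci
Hunk 2: at line 2 remove [eqs,zvku] add [pynxu,zcvce,fbqnt] -> 10 lines: lww pnrz pynxu zcvce fbqnt uamqp msrm ora zlm rlci
Hunk 3: at line 1 remove [pynxu,zcvce,fbqnt] add [zvxwe,fimjv] -> 9 lines: lww pnrz zvxwe fimjv uamqp msrm ora zlm rlci
Hunk 4: at line 1 remove [zvxwe,fimjv] add [eaw] -> 8 lines: lww pnrz eaw uamqp msrm ora zlm rlci
Final line count: 8

Answer: 8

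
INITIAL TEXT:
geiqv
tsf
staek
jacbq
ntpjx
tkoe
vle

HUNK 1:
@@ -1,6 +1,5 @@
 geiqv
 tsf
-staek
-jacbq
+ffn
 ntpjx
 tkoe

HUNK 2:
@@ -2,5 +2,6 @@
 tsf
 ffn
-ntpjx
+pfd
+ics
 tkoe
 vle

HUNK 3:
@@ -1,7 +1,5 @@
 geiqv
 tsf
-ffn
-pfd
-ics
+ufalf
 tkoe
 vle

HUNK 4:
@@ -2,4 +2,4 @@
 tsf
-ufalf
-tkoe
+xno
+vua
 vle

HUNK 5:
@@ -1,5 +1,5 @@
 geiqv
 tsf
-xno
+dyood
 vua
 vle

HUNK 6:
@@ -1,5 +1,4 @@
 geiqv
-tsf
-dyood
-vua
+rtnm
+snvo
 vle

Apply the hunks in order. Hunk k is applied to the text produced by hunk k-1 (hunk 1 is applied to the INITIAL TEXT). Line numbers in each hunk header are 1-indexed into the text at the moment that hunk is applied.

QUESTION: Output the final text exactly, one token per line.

Answer: geiqv
rtnm
snvo
vle

Derivation:
Hunk 1: at line 1 remove [staek,jacbq] add [ffn] -> 6 lines: geiqv tsf ffn ntpjx tkoe vle
Hunk 2: at line 2 remove [ntpjx] add [pfd,ics] -> 7 lines: geiqv tsf ffn pfd ics tkoe vle
Hunk 3: at line 1 remove [ffn,pfd,ics] add [ufalf] -> 5 lines: geiqv tsf ufalf tkoe vle
Hunk 4: at line 2 remove [ufalf,tkoe] add [xno,vua] -> 5 lines: geiqv tsf xno vua vle
Hunk 5: at line 1 remove [xno] add [dyood] -> 5 lines: geiqv tsf dyood vua vle
Hunk 6: at line 1 remove [tsf,dyood,vua] add [rtnm,snvo] -> 4 lines: geiqv rtnm snvo vle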